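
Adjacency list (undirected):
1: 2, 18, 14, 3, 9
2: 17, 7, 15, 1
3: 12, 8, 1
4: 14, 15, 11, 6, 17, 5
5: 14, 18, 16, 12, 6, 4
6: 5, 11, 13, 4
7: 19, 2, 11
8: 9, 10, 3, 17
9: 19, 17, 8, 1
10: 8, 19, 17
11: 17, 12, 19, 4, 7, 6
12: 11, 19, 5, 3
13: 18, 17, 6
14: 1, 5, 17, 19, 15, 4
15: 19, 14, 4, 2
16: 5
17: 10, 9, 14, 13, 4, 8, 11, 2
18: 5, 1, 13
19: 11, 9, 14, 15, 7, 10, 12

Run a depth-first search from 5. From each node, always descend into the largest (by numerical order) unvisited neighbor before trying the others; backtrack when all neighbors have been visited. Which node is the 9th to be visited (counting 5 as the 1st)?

Visit 5
5 → 18
18 → 13
13 → 17
17 → 14
14 → 19
19 → 15
15 → 4
4 → 11
11 → 12
12 → 3
3 → 8
8 → 10
8 → 9
9 → 1
1 → 2
2 → 7
11 → 6
5 → 16

Visit order: 5, 18, 13, 17, 14, 19, 15, 4, 11, 12, 3, 8, 10, 9, 1, 2, 7, 6, 16

11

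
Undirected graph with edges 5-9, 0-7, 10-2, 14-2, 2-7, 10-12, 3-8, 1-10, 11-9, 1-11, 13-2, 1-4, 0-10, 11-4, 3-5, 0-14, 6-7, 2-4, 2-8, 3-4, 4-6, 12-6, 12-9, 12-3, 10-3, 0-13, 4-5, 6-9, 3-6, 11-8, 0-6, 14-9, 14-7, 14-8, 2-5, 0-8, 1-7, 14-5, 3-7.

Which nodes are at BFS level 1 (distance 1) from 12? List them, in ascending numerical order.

3, 6, 9, 10

Level 0: 12
Level 1: 3, 6, 9, 10
Level 2: 0, 1, 2, 4, 5, 7, 8, 11, 14
Level 3: 13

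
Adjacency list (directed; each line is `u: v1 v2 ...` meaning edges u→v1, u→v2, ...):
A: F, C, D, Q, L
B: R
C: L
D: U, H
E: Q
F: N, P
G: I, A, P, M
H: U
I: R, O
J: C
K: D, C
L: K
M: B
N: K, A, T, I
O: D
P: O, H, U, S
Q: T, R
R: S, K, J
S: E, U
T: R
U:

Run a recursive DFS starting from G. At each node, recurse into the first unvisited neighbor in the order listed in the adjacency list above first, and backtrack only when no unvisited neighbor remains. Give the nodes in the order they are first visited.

G, I, R, S, E, Q, T, U, K, D, H, C, L, J, O, A, F, N, P, M, B

Visit G
G → I
I → R
R → S
S → E
E → Q
Q → T
S → U
R → K
K → D
D → H
K → C
C → L
R → J
I → O
G → A
A → F
F → N
F → P
G → M
M → B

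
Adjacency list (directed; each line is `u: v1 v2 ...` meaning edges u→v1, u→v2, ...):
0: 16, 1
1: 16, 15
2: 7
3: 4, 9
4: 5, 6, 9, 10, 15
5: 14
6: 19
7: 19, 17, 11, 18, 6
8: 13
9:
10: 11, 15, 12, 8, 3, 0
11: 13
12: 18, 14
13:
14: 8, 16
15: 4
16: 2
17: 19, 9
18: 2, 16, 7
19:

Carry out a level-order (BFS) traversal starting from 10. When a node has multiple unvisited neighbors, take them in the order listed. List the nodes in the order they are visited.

10 11 15 12 8 3 0 13 4 18 14 9 16 1 5 6 2 7 19 17

Visit 10; enqueue 11, 15, 12, 8, 3, 0 → queue [11, 15, 12, 8, 3, 0]
Visit 11; enqueue 13 → queue [15, 12, 8, 3, 0, 13]
Visit 15; enqueue 4 → queue [12, 8, 3, 0, 13, 4]
Visit 12; enqueue 18, 14 → queue [8, 3, 0, 13, 4, 18, 14]
Visit 8 → queue [3, 0, 13, 4, 18, 14]
Visit 3; enqueue 9 → queue [0, 13, 4, 18, 14, 9]
Visit 0; enqueue 16, 1 → queue [13, 4, 18, 14, 9, 16, 1]
Visit 13 → queue [4, 18, 14, 9, 16, 1]
Visit 4; enqueue 5, 6 → queue [18, 14, 9, 16, 1, 5, 6]
Visit 18; enqueue 2, 7 → queue [14, 9, 16, 1, 5, 6, 2, 7]
Visit 14 → queue [9, 16, 1, 5, 6, 2, 7]
Visit 9 → queue [16, 1, 5, 6, 2, 7]
Visit 16 → queue [1, 5, 6, 2, 7]
Visit 1 → queue [5, 6, 2, 7]
Visit 5 → queue [6, 2, 7]
Visit 6; enqueue 19 → queue [2, 7, 19]
Visit 2 → queue [7, 19]
Visit 7; enqueue 17 → queue [19, 17]
Visit 19 → queue [17]
Visit 17 → queue []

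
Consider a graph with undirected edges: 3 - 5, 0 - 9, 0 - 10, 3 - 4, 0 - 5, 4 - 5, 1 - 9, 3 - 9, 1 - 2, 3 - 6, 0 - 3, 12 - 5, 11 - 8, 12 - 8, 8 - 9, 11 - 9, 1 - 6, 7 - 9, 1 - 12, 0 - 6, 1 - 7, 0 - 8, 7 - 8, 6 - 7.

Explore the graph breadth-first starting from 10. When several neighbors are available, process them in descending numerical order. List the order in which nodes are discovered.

Visit 10; enqueue 0 → queue [0]
Visit 0; enqueue 9, 8, 6, 5, 3 → queue [9, 8, 6, 5, 3]
Visit 9; enqueue 11, 7, 1 → queue [8, 6, 5, 3, 11, 7, 1]
Visit 8; enqueue 12 → queue [6, 5, 3, 11, 7, 1, 12]
Visit 6 → queue [5, 3, 11, 7, 1, 12]
Visit 5; enqueue 4 → queue [3, 11, 7, 1, 12, 4]
Visit 3 → queue [11, 7, 1, 12, 4]
Visit 11 → queue [7, 1, 12, 4]
Visit 7 → queue [1, 12, 4]
Visit 1; enqueue 2 → queue [12, 4, 2]
Visit 12 → queue [4, 2]
Visit 4 → queue [2]
Visit 2 → queue []

10 0 9 8 6 5 3 11 7 1 12 4 2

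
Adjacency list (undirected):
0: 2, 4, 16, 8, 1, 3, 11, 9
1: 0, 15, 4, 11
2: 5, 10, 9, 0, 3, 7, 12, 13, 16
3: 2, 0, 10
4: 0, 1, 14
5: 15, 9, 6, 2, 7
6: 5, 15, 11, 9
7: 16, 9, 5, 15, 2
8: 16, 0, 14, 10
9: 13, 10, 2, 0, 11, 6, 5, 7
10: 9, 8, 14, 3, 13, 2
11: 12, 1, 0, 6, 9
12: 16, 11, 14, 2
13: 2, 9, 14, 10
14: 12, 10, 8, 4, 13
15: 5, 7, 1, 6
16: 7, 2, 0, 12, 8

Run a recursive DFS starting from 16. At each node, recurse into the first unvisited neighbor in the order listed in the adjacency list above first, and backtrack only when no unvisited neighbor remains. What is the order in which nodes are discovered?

16 → 7 → 9 → 13 → 2 → 5 → 15 → 1 → 0 → 4 → 14 → 12 → 11 → 6 → 10 → 8 → 3

Visit 16
16 → 7
7 → 9
9 → 13
13 → 2
2 → 5
5 → 15
15 → 1
1 → 0
0 → 4
4 → 14
14 → 12
12 → 11
11 → 6
14 → 10
10 → 8
10 → 3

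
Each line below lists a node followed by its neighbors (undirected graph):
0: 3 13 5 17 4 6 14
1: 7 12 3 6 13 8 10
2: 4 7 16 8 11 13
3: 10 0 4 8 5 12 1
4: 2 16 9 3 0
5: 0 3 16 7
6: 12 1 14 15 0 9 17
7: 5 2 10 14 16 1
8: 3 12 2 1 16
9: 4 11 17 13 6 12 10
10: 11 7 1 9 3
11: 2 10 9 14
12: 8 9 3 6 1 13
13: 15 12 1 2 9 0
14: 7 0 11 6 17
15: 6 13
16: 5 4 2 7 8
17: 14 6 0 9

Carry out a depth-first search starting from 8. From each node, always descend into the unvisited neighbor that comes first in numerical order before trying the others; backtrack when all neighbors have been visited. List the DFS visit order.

Visit 8
8 → 1
1 → 3
3 → 0
0 → 4
4 → 2
2 → 7
7 → 5
5 → 16
7 → 10
10 → 9
9 → 6
6 → 12
12 → 13
13 → 15
6 → 14
14 → 11
14 → 17

8, 1, 3, 0, 4, 2, 7, 5, 16, 10, 9, 6, 12, 13, 15, 14, 11, 17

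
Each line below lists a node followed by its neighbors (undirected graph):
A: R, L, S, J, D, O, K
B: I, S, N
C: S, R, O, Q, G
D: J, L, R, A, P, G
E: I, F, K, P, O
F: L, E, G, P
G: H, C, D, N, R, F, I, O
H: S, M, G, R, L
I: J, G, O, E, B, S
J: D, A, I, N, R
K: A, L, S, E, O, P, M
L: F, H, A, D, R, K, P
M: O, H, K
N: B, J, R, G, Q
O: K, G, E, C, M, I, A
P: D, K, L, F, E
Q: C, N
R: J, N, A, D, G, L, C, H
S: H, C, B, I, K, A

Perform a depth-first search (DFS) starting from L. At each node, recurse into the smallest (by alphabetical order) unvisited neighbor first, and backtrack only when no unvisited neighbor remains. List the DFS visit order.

L → A → D → G → C → O → E → F → P → K → M → H → R → J → I → B → N → Q → S

Visit L
L → A
A → D
D → G
G → C
C → O
O → E
E → F
F → P
P → K
K → M
M → H
H → R
R → J
J → I
I → B
B → N
N → Q
B → S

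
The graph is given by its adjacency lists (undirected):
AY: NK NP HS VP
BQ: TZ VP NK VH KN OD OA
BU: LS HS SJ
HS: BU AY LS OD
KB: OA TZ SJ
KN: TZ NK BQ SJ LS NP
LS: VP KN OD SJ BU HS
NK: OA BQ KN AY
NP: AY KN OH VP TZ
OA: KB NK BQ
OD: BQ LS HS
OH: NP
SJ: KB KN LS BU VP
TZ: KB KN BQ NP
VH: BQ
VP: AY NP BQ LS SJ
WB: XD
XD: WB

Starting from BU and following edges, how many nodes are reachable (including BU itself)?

16

BFS from BU visits: BU, HS, LS, SJ, AY, OD, KN, VP, KB, NK, NP, BQ, TZ, OA, OH, VH
Reachable nodes: 16 of 18 total.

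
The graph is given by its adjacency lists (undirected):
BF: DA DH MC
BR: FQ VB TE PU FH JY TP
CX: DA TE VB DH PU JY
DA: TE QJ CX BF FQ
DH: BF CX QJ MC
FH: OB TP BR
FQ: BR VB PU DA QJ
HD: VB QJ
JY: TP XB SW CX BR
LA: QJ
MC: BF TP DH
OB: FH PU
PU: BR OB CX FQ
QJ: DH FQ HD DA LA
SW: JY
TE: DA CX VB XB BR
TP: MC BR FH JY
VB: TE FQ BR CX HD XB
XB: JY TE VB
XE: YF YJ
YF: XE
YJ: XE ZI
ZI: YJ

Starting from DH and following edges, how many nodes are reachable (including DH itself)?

BFS from DH visits: DH, BF, CX, QJ, MC, DA, TE, VB, PU, JY, FQ, HD, LA, TP, XB, BR, OB, SW, FH
Reachable nodes: 19 of 23 total.

19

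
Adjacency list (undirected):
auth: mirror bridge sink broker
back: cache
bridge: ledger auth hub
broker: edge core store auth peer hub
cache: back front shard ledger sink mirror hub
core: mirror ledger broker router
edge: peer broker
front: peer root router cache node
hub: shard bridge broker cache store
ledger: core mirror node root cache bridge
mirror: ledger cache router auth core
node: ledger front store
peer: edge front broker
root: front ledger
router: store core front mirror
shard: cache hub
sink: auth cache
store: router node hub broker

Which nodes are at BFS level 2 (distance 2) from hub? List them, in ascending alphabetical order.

auth, back, core, edge, front, ledger, mirror, node, peer, router, sink

Level 0: hub
Level 1: bridge, broker, cache, shard, store
Level 2: auth, back, core, edge, front, ledger, mirror, node, peer, router, sink
Level 3: root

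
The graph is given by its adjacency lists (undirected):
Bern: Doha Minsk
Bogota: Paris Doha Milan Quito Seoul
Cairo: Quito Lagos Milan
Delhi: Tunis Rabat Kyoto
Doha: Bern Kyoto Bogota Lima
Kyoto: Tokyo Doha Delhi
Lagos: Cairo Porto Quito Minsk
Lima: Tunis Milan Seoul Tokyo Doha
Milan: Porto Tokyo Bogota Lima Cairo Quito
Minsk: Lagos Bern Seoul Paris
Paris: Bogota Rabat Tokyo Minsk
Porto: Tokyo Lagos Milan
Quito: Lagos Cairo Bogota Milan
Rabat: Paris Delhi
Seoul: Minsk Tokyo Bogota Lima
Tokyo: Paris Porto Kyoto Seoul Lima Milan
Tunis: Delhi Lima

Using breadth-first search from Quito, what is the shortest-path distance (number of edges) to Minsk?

2

Level 0: Quito
Level 1: Bogota, Cairo, Lagos, Milan
Level 2: Doha, Lima, Minsk, Paris, Porto, Seoul, Tokyo
Level 3: Bern, Kyoto, Rabat, Tunis
Level 4: Delhi
Minsk first appears at level 2.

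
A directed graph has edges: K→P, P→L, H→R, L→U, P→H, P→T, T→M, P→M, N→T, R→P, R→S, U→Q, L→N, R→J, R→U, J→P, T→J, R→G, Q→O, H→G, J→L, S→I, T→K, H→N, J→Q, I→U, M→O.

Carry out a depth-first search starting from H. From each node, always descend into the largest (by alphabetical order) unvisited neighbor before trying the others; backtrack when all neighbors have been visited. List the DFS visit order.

H, R, U, Q, O, S, I, P, T, M, K, J, L, N, G

Visit H
H → R
R → U
U → Q
Q → O
R → S
S → I
R → P
P → T
T → M
T → K
T → J
J → L
L → N
R → G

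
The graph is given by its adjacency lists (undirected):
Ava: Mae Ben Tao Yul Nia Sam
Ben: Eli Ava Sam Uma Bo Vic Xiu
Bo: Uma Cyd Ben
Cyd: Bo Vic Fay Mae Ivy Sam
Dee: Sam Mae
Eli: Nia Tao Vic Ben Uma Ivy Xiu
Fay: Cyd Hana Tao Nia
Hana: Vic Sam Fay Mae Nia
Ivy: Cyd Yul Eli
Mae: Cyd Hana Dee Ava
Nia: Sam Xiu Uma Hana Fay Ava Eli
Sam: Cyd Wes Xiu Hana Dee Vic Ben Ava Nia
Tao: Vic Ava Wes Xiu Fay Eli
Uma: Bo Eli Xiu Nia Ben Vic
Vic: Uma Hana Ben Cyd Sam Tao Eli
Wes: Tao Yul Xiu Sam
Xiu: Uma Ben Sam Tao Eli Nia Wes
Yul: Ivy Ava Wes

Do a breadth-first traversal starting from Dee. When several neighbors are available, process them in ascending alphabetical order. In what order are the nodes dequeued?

Visit Dee; enqueue Mae, Sam → queue [Mae, Sam]
Visit Mae; enqueue Ava, Cyd, Hana → queue [Sam, Ava, Cyd, Hana]
Visit Sam; enqueue Ben, Nia, Vic, Wes, Xiu → queue [Ava, Cyd, Hana, Ben, Nia, Vic, Wes, Xiu]
Visit Ava; enqueue Tao, Yul → queue [Cyd, Hana, Ben, Nia, Vic, Wes, Xiu, Tao, Yul]
Visit Cyd; enqueue Bo, Fay, Ivy → queue [Hana, Ben, Nia, Vic, Wes, Xiu, Tao, Yul, Bo, Fay, Ivy]
Visit Hana → queue [Ben, Nia, Vic, Wes, Xiu, Tao, Yul, Bo, Fay, Ivy]
Visit Ben; enqueue Eli, Uma → queue [Nia, Vic, Wes, Xiu, Tao, Yul, Bo, Fay, Ivy, Eli, Uma]
Visit Nia → queue [Vic, Wes, Xiu, Tao, Yul, Bo, Fay, Ivy, Eli, Uma]
Visit Vic → queue [Wes, Xiu, Tao, Yul, Bo, Fay, Ivy, Eli, Uma]
Visit Wes → queue [Xiu, Tao, Yul, Bo, Fay, Ivy, Eli, Uma]
Visit Xiu → queue [Tao, Yul, Bo, Fay, Ivy, Eli, Uma]
Visit Tao → queue [Yul, Bo, Fay, Ivy, Eli, Uma]
Visit Yul → queue [Bo, Fay, Ivy, Eli, Uma]
Visit Bo → queue [Fay, Ivy, Eli, Uma]
Visit Fay → queue [Ivy, Eli, Uma]
Visit Ivy → queue [Eli, Uma]
Visit Eli → queue [Uma]
Visit Uma → queue []

Dee Mae Sam Ava Cyd Hana Ben Nia Vic Wes Xiu Tao Yul Bo Fay Ivy Eli Uma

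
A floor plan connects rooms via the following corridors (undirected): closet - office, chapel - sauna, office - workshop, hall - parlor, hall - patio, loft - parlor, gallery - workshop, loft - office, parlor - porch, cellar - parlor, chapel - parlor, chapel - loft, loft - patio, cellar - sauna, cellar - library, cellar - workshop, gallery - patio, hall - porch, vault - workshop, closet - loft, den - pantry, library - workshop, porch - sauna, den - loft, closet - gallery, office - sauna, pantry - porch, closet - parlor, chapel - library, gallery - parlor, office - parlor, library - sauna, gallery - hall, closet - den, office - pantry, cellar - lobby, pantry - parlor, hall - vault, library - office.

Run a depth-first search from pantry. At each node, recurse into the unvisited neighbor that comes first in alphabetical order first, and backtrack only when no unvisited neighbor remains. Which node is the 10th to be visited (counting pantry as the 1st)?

loft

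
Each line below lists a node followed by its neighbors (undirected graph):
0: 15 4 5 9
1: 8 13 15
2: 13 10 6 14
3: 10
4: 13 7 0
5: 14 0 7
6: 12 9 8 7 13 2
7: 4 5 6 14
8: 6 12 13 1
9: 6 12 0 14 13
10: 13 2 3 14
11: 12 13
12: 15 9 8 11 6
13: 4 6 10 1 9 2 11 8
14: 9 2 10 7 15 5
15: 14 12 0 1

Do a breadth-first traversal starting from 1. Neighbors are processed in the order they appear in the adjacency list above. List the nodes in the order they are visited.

1 → 8 → 13 → 15 → 6 → 12 → 4 → 10 → 9 → 2 → 11 → 14 → 0 → 7 → 3 → 5

Visit 1; enqueue 8, 13, 15 → queue [8, 13, 15]
Visit 8; enqueue 6, 12 → queue [13, 15, 6, 12]
Visit 13; enqueue 4, 10, 9, 2, 11 → queue [15, 6, 12, 4, 10, 9, 2, 11]
Visit 15; enqueue 14, 0 → queue [6, 12, 4, 10, 9, 2, 11, 14, 0]
Visit 6; enqueue 7 → queue [12, 4, 10, 9, 2, 11, 14, 0, 7]
Visit 12 → queue [4, 10, 9, 2, 11, 14, 0, 7]
Visit 4 → queue [10, 9, 2, 11, 14, 0, 7]
Visit 10; enqueue 3 → queue [9, 2, 11, 14, 0, 7, 3]
Visit 9 → queue [2, 11, 14, 0, 7, 3]
Visit 2 → queue [11, 14, 0, 7, 3]
Visit 11 → queue [14, 0, 7, 3]
Visit 14; enqueue 5 → queue [0, 7, 3, 5]
Visit 0 → queue [7, 3, 5]
Visit 7 → queue [3, 5]
Visit 3 → queue [5]
Visit 5 → queue []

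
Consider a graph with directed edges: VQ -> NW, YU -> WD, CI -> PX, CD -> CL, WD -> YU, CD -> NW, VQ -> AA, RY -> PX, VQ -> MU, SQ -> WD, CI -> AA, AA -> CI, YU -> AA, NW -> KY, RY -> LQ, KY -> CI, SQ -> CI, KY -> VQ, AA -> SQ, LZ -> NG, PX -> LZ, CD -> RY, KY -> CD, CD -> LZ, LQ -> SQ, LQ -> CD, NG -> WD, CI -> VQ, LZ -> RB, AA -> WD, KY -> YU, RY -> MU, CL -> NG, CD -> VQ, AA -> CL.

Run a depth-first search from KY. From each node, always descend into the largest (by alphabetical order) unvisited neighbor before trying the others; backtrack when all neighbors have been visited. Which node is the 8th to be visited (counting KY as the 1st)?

NW

Visit KY
KY → YU
YU → WD
YU → AA
AA → SQ
SQ → CI
CI → VQ
VQ → NW
VQ → MU
CI → PX
PX → LZ
LZ → RB
LZ → NG
AA → CL
KY → CD
CD → RY
RY → LQ

Visit order: KY, YU, WD, AA, SQ, CI, VQ, NW, MU, PX, LZ, RB, NG, CL, CD, RY, LQ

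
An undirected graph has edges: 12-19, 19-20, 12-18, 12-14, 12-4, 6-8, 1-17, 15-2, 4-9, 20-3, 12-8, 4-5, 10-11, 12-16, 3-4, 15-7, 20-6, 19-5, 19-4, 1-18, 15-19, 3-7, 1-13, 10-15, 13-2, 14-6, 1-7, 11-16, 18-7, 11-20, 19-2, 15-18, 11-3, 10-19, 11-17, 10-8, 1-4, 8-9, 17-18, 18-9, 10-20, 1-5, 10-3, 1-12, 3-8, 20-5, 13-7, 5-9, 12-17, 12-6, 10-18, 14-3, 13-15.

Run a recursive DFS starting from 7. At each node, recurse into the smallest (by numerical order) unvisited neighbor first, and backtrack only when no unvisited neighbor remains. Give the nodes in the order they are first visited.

7, 1, 4, 3, 8, 6, 12, 14, 16, 11, 10, 15, 2, 13, 19, 5, 9, 18, 17, 20

Visit 7
7 → 1
1 → 4
4 → 3
3 → 8
8 → 6
6 → 12
12 → 14
12 → 16
16 → 11
11 → 10
10 → 15
15 → 2
2 → 13
2 → 19
19 → 5
5 → 9
9 → 18
18 → 17
5 → 20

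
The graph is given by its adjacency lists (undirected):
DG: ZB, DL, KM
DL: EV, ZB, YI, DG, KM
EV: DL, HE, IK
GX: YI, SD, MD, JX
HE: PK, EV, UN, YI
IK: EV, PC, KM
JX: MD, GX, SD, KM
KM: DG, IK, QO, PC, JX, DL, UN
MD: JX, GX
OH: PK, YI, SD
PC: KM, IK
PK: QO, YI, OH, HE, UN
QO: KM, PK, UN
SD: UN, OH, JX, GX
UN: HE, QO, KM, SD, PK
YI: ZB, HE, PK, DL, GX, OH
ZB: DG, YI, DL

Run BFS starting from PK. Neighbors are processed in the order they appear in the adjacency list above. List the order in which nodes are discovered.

PK, QO, YI, OH, HE, UN, KM, ZB, DL, GX, SD, EV, DG, IK, PC, JX, MD

Visit PK; enqueue QO, YI, OH, HE, UN → queue [QO, YI, OH, HE, UN]
Visit QO; enqueue KM → queue [YI, OH, HE, UN, KM]
Visit YI; enqueue ZB, DL, GX → queue [OH, HE, UN, KM, ZB, DL, GX]
Visit OH; enqueue SD → queue [HE, UN, KM, ZB, DL, GX, SD]
Visit HE; enqueue EV → queue [UN, KM, ZB, DL, GX, SD, EV]
Visit UN → queue [KM, ZB, DL, GX, SD, EV]
Visit KM; enqueue DG, IK, PC, JX → queue [ZB, DL, GX, SD, EV, DG, IK, PC, JX]
Visit ZB → queue [DL, GX, SD, EV, DG, IK, PC, JX]
Visit DL → queue [GX, SD, EV, DG, IK, PC, JX]
Visit GX; enqueue MD → queue [SD, EV, DG, IK, PC, JX, MD]
Visit SD → queue [EV, DG, IK, PC, JX, MD]
Visit EV → queue [DG, IK, PC, JX, MD]
Visit DG → queue [IK, PC, JX, MD]
Visit IK → queue [PC, JX, MD]
Visit PC → queue [JX, MD]
Visit JX → queue [MD]
Visit MD → queue []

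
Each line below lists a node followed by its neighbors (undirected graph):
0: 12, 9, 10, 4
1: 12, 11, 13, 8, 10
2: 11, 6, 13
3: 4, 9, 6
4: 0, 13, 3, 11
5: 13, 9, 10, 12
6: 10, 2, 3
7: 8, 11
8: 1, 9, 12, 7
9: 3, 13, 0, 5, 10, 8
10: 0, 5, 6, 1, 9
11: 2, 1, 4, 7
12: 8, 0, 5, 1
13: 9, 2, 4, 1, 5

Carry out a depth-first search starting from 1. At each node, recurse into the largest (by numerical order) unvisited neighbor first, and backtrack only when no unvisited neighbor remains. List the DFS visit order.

1, 13, 9, 10, 6, 3, 4, 11, 7, 8, 12, 5, 0, 2

Visit 1
1 → 13
13 → 9
9 → 10
10 → 6
6 → 3
3 → 4
4 → 11
11 → 7
7 → 8
8 → 12
12 → 5
12 → 0
11 → 2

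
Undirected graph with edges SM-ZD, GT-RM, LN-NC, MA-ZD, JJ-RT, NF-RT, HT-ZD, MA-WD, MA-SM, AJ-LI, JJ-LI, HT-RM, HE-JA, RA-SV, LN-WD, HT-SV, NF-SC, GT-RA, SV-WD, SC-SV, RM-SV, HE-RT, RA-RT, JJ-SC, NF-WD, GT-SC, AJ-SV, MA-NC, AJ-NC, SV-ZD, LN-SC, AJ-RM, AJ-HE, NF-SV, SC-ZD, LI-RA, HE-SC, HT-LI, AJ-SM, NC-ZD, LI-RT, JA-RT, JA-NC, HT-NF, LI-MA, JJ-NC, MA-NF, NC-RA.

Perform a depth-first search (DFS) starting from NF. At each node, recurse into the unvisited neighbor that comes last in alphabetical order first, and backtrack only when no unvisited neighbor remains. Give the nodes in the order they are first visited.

Visit NF
NF → WD
WD → SV
SV → ZD
ZD → SM
SM → MA
MA → NC
NC → RA
RA → RT
RT → LI
LI → JJ
JJ → SC
SC → LN
SC → HE
HE → JA
HE → AJ
AJ → RM
RM → HT
RM → GT

NF, WD, SV, ZD, SM, MA, NC, RA, RT, LI, JJ, SC, LN, HE, JA, AJ, RM, HT, GT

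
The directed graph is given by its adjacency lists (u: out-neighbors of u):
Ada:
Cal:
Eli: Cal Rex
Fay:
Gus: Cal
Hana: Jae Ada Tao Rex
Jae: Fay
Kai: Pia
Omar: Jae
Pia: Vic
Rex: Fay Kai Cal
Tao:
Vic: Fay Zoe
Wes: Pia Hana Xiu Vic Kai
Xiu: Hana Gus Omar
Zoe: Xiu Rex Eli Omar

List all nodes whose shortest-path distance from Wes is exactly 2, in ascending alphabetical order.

Ada, Fay, Gus, Jae, Omar, Rex, Tao, Zoe

Level 0: Wes
Level 1: Hana, Kai, Pia, Vic, Xiu
Level 2: Ada, Fay, Gus, Jae, Omar, Rex, Tao, Zoe
Level 3: Cal, Eli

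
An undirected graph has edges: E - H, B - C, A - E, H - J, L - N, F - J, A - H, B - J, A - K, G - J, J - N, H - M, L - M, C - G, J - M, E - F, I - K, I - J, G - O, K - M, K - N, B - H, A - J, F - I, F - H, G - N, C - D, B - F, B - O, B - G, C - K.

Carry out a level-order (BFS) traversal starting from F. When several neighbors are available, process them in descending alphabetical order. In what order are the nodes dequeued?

Visit F; enqueue J, I, H, E, B → queue [J, I, H, E, B]
Visit J; enqueue N, M, G, A → queue [I, H, E, B, N, M, G, A]
Visit I; enqueue K → queue [H, E, B, N, M, G, A, K]
Visit H → queue [E, B, N, M, G, A, K]
Visit E → queue [B, N, M, G, A, K]
Visit B; enqueue O, C → queue [N, M, G, A, K, O, C]
Visit N; enqueue L → queue [M, G, A, K, O, C, L]
Visit M → queue [G, A, K, O, C, L]
Visit G → queue [A, K, O, C, L]
Visit A → queue [K, O, C, L]
Visit K → queue [O, C, L]
Visit O → queue [C, L]
Visit C; enqueue D → queue [L, D]
Visit L → queue [D]
Visit D → queue []

F -> J -> I -> H -> E -> B -> N -> M -> G -> A -> K -> O -> C -> L -> D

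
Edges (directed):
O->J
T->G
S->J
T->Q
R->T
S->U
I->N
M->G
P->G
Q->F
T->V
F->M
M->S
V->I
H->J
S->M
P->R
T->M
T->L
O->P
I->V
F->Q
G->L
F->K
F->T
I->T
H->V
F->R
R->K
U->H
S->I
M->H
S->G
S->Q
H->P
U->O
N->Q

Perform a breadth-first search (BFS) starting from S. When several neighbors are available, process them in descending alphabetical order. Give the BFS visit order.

S -> U -> Q -> M -> J -> I -> G -> O -> H -> F -> V -> T -> N -> L -> P -> R -> K

Visit S; enqueue U, Q, M, J, I, G → queue [U, Q, M, J, I, G]
Visit U; enqueue O, H → queue [Q, M, J, I, G, O, H]
Visit Q; enqueue F → queue [M, J, I, G, O, H, F]
Visit M → queue [J, I, G, O, H, F]
Visit J → queue [I, G, O, H, F]
Visit I; enqueue V, T, N → queue [G, O, H, F, V, T, N]
Visit G; enqueue L → queue [O, H, F, V, T, N, L]
Visit O; enqueue P → queue [H, F, V, T, N, L, P]
Visit H → queue [F, V, T, N, L, P]
Visit F; enqueue R, K → queue [V, T, N, L, P, R, K]
Visit V → queue [T, N, L, P, R, K]
Visit T → queue [N, L, P, R, K]
Visit N → queue [L, P, R, K]
Visit L → queue [P, R, K]
Visit P → queue [R, K]
Visit R → queue [K]
Visit K → queue []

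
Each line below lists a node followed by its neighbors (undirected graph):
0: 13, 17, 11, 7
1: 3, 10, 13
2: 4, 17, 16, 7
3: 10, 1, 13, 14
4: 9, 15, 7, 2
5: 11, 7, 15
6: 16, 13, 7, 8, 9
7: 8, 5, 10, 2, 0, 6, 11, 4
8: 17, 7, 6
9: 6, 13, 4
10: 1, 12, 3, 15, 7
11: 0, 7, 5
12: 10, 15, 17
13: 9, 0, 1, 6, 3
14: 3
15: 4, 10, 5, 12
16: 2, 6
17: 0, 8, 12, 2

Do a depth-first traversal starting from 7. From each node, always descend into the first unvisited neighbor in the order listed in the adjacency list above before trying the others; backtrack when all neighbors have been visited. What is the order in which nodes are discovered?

Visit 7
7 → 8
8 → 17
17 → 0
0 → 13
13 → 9
9 → 6
6 → 16
16 → 2
2 → 4
4 → 15
15 → 10
10 → 1
1 → 3
3 → 14
10 → 12
15 → 5
5 → 11

7 8 17 0 13 9 6 16 2 4 15 10 1 3 14 12 5 11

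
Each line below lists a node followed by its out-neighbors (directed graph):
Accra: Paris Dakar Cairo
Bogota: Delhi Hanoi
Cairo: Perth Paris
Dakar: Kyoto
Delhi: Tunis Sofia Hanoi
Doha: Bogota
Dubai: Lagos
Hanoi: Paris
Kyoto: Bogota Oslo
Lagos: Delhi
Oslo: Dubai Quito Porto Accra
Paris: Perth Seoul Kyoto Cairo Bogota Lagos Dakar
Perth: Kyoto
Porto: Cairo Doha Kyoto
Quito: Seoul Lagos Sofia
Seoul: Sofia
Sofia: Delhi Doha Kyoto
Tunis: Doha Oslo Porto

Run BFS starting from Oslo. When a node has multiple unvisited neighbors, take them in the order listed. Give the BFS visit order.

Visit Oslo; enqueue Dubai, Quito, Porto, Accra → queue [Dubai, Quito, Porto, Accra]
Visit Dubai; enqueue Lagos → queue [Quito, Porto, Accra, Lagos]
Visit Quito; enqueue Seoul, Sofia → queue [Porto, Accra, Lagos, Seoul, Sofia]
Visit Porto; enqueue Cairo, Doha, Kyoto → queue [Accra, Lagos, Seoul, Sofia, Cairo, Doha, Kyoto]
Visit Accra; enqueue Paris, Dakar → queue [Lagos, Seoul, Sofia, Cairo, Doha, Kyoto, Paris, Dakar]
Visit Lagos; enqueue Delhi → queue [Seoul, Sofia, Cairo, Doha, Kyoto, Paris, Dakar, Delhi]
Visit Seoul → queue [Sofia, Cairo, Doha, Kyoto, Paris, Dakar, Delhi]
Visit Sofia → queue [Cairo, Doha, Kyoto, Paris, Dakar, Delhi]
Visit Cairo; enqueue Perth → queue [Doha, Kyoto, Paris, Dakar, Delhi, Perth]
Visit Doha; enqueue Bogota → queue [Kyoto, Paris, Dakar, Delhi, Perth, Bogota]
Visit Kyoto → queue [Paris, Dakar, Delhi, Perth, Bogota]
Visit Paris → queue [Dakar, Delhi, Perth, Bogota]
Visit Dakar → queue [Delhi, Perth, Bogota]
Visit Delhi; enqueue Tunis, Hanoi → queue [Perth, Bogota, Tunis, Hanoi]
Visit Perth → queue [Bogota, Tunis, Hanoi]
Visit Bogota → queue [Tunis, Hanoi]
Visit Tunis → queue [Hanoi]
Visit Hanoi → queue []

Oslo -> Dubai -> Quito -> Porto -> Accra -> Lagos -> Seoul -> Sofia -> Cairo -> Doha -> Kyoto -> Paris -> Dakar -> Delhi -> Perth -> Bogota -> Tunis -> Hanoi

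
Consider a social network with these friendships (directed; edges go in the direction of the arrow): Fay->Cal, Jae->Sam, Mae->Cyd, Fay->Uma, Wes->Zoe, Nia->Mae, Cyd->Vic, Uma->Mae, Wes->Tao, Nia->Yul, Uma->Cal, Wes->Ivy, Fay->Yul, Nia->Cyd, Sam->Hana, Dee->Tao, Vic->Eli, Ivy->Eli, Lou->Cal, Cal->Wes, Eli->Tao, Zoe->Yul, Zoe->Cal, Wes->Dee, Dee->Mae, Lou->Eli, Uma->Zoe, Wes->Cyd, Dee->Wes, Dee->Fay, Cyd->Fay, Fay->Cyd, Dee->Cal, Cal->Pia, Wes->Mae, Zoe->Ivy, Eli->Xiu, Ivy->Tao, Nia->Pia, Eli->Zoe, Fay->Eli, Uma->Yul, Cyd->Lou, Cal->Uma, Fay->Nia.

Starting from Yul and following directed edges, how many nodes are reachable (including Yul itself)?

BFS from Yul visits: Yul
Reachable nodes: 1 of 20 total.

1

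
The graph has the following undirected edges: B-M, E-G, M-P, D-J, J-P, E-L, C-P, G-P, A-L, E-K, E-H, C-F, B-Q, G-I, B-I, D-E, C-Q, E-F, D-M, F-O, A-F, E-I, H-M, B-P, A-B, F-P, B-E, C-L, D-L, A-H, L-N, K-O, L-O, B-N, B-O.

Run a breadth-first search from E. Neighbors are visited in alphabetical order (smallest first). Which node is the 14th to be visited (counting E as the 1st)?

Visit E; enqueue B, D, F, G, H, I, K, L → queue [B, D, F, G, H, I, K, L]
Visit B; enqueue A, M, N, O, P, Q → queue [D, F, G, H, I, K, L, A, M, N, O, P, Q]
Visit D; enqueue J → queue [F, G, H, I, K, L, A, M, N, O, P, Q, J]
Visit F; enqueue C → queue [G, H, I, K, L, A, M, N, O, P, Q, J, C]
Visit G → queue [H, I, K, L, A, M, N, O, P, Q, J, C]
Visit H → queue [I, K, L, A, M, N, O, P, Q, J, C]
Visit I → queue [K, L, A, M, N, O, P, Q, J, C]
Visit K → queue [L, A, M, N, O, P, Q, J, C]
Visit L → queue [A, M, N, O, P, Q, J, C]
Visit A → queue [M, N, O, P, Q, J, C]
Visit M → queue [N, O, P, Q, J, C]
Visit N → queue [O, P, Q, J, C]
Visit O → queue [P, Q, J, C]
Visit P → queue [Q, J, C]
Visit Q → queue [J, C]
Visit J → queue [C]
Visit C → queue []

Visit order: E, B, D, F, G, H, I, K, L, A, M, N, O, P, Q, J, C

P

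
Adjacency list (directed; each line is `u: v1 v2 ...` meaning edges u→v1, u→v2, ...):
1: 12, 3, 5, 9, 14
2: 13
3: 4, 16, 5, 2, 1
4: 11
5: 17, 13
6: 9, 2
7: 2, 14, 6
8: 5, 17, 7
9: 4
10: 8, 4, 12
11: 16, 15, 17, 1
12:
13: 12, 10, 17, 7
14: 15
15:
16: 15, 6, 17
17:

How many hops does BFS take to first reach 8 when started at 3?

Level 0: 3
Level 1: 1, 2, 4, 5, 16
Level 2: 6, 9, 11, 12, 13, 14, 15, 17
Level 3: 7, 10
Level 4: 8
8 first appears at level 4.

4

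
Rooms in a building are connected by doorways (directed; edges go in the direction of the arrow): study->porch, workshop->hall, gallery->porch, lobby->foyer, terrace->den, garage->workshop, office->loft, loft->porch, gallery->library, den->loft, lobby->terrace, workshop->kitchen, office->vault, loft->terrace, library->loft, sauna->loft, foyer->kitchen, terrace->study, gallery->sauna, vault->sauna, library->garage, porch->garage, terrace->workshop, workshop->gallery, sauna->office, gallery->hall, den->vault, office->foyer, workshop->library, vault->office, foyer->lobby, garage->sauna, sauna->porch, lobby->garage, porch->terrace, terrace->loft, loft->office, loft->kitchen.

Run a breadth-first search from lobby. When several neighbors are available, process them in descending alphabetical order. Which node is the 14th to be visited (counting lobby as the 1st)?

porch

Visit lobby; enqueue terrace, garage, foyer → queue [terrace, garage, foyer]
Visit terrace; enqueue workshop, study, loft, den → queue [garage, foyer, workshop, study, loft, den]
Visit garage; enqueue sauna → queue [foyer, workshop, study, loft, den, sauna]
Visit foyer; enqueue kitchen → queue [workshop, study, loft, den, sauna, kitchen]
Visit workshop; enqueue library, hall, gallery → queue [study, loft, den, sauna, kitchen, library, hall, gallery]
Visit study; enqueue porch → queue [loft, den, sauna, kitchen, library, hall, gallery, porch]
Visit loft; enqueue office → queue [den, sauna, kitchen, library, hall, gallery, porch, office]
Visit den; enqueue vault → queue [sauna, kitchen, library, hall, gallery, porch, office, vault]
Visit sauna → queue [kitchen, library, hall, gallery, porch, office, vault]
Visit kitchen → queue [library, hall, gallery, porch, office, vault]
Visit library → queue [hall, gallery, porch, office, vault]
Visit hall → queue [gallery, porch, office, vault]
Visit gallery → queue [porch, office, vault]
Visit porch → queue [office, vault]
Visit office → queue [vault]
Visit vault → queue []

Visit order: lobby, terrace, garage, foyer, workshop, study, loft, den, sauna, kitchen, library, hall, gallery, porch, office, vault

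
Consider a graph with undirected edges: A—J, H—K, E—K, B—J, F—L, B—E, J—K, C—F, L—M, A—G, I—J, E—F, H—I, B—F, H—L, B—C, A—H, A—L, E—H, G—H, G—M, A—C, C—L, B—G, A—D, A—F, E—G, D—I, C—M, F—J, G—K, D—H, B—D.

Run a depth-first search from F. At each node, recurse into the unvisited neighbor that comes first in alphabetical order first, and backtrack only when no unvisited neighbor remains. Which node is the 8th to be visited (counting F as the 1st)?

G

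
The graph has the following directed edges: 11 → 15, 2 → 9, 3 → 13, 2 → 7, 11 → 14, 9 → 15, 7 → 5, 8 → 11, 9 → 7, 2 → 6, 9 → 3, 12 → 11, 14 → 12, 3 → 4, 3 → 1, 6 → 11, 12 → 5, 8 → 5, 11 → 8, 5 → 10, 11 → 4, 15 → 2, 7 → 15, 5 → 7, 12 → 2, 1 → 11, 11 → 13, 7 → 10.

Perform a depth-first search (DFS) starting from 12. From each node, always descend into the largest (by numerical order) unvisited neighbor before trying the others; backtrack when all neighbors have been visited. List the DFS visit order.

Visit 12
12 → 11
11 → 15
15 → 2
2 → 9
9 → 7
7 → 10
7 → 5
9 → 3
3 → 13
3 → 4
3 → 1
2 → 6
11 → 14
11 → 8

12 11 15 2 9 7 10 5 3 13 4 1 6 14 8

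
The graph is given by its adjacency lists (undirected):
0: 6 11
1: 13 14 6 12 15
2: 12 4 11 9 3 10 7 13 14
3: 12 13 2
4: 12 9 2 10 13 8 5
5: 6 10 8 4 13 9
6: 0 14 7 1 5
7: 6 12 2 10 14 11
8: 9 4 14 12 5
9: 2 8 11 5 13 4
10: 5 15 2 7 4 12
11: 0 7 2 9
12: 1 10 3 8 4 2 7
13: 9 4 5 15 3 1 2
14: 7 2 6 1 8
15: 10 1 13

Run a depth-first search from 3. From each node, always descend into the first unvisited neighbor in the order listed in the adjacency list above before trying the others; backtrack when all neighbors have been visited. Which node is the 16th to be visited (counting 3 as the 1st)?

15

Visit 3
3 → 12
12 → 1
1 → 13
13 → 9
9 → 2
2 → 4
4 → 10
10 → 5
5 → 6
6 → 0
0 → 11
11 → 7
7 → 14
14 → 8
10 → 15

Visit order: 3, 12, 1, 13, 9, 2, 4, 10, 5, 6, 0, 11, 7, 14, 8, 15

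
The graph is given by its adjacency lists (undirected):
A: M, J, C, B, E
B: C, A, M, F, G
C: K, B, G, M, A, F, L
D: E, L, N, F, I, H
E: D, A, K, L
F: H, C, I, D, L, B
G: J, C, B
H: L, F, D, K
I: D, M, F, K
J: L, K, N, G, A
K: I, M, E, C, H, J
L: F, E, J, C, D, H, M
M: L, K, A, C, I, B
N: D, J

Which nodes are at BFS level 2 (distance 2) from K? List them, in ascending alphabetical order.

Level 0: K
Level 1: C, E, H, I, J, M
Level 2: A, B, D, F, G, L, N

A, B, D, F, G, L, N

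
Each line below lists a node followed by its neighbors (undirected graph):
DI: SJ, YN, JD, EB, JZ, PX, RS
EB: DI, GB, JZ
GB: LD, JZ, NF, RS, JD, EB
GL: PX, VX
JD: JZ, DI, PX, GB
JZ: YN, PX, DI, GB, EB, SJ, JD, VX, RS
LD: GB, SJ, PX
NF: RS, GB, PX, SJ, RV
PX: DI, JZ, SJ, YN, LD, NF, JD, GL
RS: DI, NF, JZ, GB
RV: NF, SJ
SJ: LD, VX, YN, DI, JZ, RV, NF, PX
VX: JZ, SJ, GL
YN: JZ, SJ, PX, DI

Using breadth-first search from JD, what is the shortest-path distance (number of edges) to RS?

2

Level 0: JD
Level 1: DI, GB, JZ, PX
Level 2: EB, GL, LD, NF, RS, SJ, VX, YN
Level 3: RV
RS first appears at level 2.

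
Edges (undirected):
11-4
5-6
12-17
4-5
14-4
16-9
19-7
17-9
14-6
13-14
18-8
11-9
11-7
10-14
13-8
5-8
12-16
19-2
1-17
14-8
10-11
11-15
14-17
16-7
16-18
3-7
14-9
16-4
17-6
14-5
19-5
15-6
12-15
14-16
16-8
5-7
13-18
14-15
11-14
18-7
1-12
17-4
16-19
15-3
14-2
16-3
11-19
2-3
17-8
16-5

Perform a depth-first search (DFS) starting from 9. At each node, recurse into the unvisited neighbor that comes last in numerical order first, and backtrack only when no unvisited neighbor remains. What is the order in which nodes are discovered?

9 17 14 16 19 11 15 12 1 6 5 8 18 13 7 3 2 4 10

Visit 9
9 → 17
17 → 14
14 → 16
16 → 19
19 → 11
11 → 15
15 → 12
12 → 1
15 → 6
6 → 5
5 → 8
8 → 18
18 → 13
18 → 7
7 → 3
3 → 2
5 → 4
11 → 10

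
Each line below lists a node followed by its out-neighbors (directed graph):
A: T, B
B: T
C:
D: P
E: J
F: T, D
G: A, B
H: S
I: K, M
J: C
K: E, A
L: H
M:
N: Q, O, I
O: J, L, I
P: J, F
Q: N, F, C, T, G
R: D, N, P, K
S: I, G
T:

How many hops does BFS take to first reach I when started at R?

Level 0: R
Level 1: D, K, N, P
Level 2: A, E, F, I, J, O, Q
Level 3: B, C, G, L, M, T
Level 4: H
Level 5: S
I first appears at level 2.

2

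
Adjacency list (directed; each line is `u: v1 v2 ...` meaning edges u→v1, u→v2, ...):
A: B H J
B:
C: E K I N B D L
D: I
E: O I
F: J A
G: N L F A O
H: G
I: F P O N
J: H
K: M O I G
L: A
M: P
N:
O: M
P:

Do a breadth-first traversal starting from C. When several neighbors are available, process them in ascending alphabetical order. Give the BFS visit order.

C, B, D, E, I, K, L, N, O, F, P, G, M, A, J, H

Visit C; enqueue B, D, E, I, K, L, N → queue [B, D, E, I, K, L, N]
Visit B → queue [D, E, I, K, L, N]
Visit D → queue [E, I, K, L, N]
Visit E; enqueue O → queue [I, K, L, N, O]
Visit I; enqueue F, P → queue [K, L, N, O, F, P]
Visit K; enqueue G, M → queue [L, N, O, F, P, G, M]
Visit L; enqueue A → queue [N, O, F, P, G, M, A]
Visit N → queue [O, F, P, G, M, A]
Visit O → queue [F, P, G, M, A]
Visit F; enqueue J → queue [P, G, M, A, J]
Visit P → queue [G, M, A, J]
Visit G → queue [M, A, J]
Visit M → queue [A, J]
Visit A; enqueue H → queue [J, H]
Visit J → queue [H]
Visit H → queue []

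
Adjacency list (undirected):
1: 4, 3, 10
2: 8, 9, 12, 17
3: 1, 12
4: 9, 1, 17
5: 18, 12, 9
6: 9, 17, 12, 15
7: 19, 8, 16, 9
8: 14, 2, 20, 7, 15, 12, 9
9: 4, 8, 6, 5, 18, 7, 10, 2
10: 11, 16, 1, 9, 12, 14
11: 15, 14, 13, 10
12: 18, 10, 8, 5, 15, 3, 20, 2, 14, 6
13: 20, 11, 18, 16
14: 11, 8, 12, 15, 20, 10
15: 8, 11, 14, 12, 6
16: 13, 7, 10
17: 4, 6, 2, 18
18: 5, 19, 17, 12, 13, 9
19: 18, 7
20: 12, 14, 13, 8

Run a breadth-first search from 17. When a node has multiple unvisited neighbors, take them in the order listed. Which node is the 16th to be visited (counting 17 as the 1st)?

3

Visit 17; enqueue 4, 6, 2, 18 → queue [4, 6, 2, 18]
Visit 4; enqueue 9, 1 → queue [6, 2, 18, 9, 1]
Visit 6; enqueue 12, 15 → queue [2, 18, 9, 1, 12, 15]
Visit 2; enqueue 8 → queue [18, 9, 1, 12, 15, 8]
Visit 18; enqueue 5, 19, 13 → queue [9, 1, 12, 15, 8, 5, 19, 13]
Visit 9; enqueue 7, 10 → queue [1, 12, 15, 8, 5, 19, 13, 7, 10]
Visit 1; enqueue 3 → queue [12, 15, 8, 5, 19, 13, 7, 10, 3]
Visit 12; enqueue 20, 14 → queue [15, 8, 5, 19, 13, 7, 10, 3, 20, 14]
Visit 15; enqueue 11 → queue [8, 5, 19, 13, 7, 10, 3, 20, 14, 11]
Visit 8 → queue [5, 19, 13, 7, 10, 3, 20, 14, 11]
Visit 5 → queue [19, 13, 7, 10, 3, 20, 14, 11]
Visit 19 → queue [13, 7, 10, 3, 20, 14, 11]
Visit 13; enqueue 16 → queue [7, 10, 3, 20, 14, 11, 16]
Visit 7 → queue [10, 3, 20, 14, 11, 16]
Visit 10 → queue [3, 20, 14, 11, 16]
Visit 3 → queue [20, 14, 11, 16]
Visit 20 → queue [14, 11, 16]
Visit 14 → queue [11, 16]
Visit 11 → queue [16]
Visit 16 → queue []

Visit order: 17, 4, 6, 2, 18, 9, 1, 12, 15, 8, 5, 19, 13, 7, 10, 3, 20, 14, 11, 16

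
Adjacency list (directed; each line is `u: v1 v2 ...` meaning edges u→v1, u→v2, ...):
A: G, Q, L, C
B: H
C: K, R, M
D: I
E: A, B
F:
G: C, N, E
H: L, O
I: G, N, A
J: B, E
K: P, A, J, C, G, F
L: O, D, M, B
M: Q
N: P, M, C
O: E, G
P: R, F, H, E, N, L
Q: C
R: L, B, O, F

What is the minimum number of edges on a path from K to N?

2

Level 0: K
Level 1: A, C, F, G, J, P
Level 2: B, E, H, L, M, N, Q, R
Level 3: D, O
Level 4: I
N first appears at level 2.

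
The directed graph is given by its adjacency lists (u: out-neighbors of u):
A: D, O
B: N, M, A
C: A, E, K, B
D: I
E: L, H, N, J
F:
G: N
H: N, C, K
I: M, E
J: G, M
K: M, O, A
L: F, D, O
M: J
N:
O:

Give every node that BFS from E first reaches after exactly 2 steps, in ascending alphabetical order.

C, D, F, G, K, M, O

Level 0: E
Level 1: H, J, L, N
Level 2: C, D, F, G, K, M, O
Level 3: A, B, I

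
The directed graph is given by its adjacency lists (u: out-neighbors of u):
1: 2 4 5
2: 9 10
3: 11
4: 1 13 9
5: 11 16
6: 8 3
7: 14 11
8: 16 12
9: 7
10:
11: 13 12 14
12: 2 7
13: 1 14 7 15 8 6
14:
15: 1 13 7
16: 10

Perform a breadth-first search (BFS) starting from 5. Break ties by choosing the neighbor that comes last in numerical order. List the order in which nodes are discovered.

Visit 5; enqueue 16, 11 → queue [16, 11]
Visit 16; enqueue 10 → queue [11, 10]
Visit 11; enqueue 14, 13, 12 → queue [10, 14, 13, 12]
Visit 10 → queue [14, 13, 12]
Visit 14 → queue [13, 12]
Visit 13; enqueue 15, 8, 7, 6, 1 → queue [12, 15, 8, 7, 6, 1]
Visit 12; enqueue 2 → queue [15, 8, 7, 6, 1, 2]
Visit 15 → queue [8, 7, 6, 1, 2]
Visit 8 → queue [7, 6, 1, 2]
Visit 7 → queue [6, 1, 2]
Visit 6; enqueue 3 → queue [1, 2, 3]
Visit 1; enqueue 4 → queue [2, 3, 4]
Visit 2; enqueue 9 → queue [3, 4, 9]
Visit 3 → queue [4, 9]
Visit 4 → queue [9]
Visit 9 → queue []

5 16 11 10 14 13 12 15 8 7 6 1 2 3 4 9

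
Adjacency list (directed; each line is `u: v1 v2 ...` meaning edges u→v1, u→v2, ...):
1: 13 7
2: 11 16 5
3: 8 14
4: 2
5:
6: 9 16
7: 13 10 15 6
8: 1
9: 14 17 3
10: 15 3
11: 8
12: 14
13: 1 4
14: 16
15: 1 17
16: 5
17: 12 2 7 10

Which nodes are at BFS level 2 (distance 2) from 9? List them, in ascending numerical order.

Level 0: 9
Level 1: 3, 14, 17
Level 2: 2, 7, 8, 10, 12, 16
Level 3: 1, 5, 6, 11, 13, 15
Level 4: 4

2, 7, 8, 10, 12, 16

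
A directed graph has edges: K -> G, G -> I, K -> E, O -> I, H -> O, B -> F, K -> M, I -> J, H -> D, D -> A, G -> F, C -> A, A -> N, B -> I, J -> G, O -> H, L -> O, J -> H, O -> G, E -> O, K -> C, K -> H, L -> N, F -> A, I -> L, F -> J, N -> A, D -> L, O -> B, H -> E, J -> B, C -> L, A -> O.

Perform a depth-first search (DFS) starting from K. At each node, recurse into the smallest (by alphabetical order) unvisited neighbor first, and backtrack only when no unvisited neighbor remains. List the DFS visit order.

K C A N O B F J G I L H D E M

Visit K
K → C
C → A
A → N
A → O
O → B
B → F
F → J
J → G
G → I
I → L
J → H
H → D
H → E
K → M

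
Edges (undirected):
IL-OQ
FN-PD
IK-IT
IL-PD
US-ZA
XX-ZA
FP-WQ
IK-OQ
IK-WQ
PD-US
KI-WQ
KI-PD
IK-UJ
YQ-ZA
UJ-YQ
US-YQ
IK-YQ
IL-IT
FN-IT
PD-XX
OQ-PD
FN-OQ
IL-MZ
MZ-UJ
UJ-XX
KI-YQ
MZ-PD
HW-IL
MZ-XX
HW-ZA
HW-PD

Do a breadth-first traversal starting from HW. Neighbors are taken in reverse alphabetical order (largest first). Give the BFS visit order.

HW ZA PD IL YQ XX US OQ MZ KI FN IT UJ IK WQ FP

Visit HW; enqueue ZA, PD, IL → queue [ZA, PD, IL]
Visit ZA; enqueue YQ, XX, US → queue [PD, IL, YQ, XX, US]
Visit PD; enqueue OQ, MZ, KI, FN → queue [IL, YQ, XX, US, OQ, MZ, KI, FN]
Visit IL; enqueue IT → queue [YQ, XX, US, OQ, MZ, KI, FN, IT]
Visit YQ; enqueue UJ, IK → queue [XX, US, OQ, MZ, KI, FN, IT, UJ, IK]
Visit XX → queue [US, OQ, MZ, KI, FN, IT, UJ, IK]
Visit US → queue [OQ, MZ, KI, FN, IT, UJ, IK]
Visit OQ → queue [MZ, KI, FN, IT, UJ, IK]
Visit MZ → queue [KI, FN, IT, UJ, IK]
Visit KI; enqueue WQ → queue [FN, IT, UJ, IK, WQ]
Visit FN → queue [IT, UJ, IK, WQ]
Visit IT → queue [UJ, IK, WQ]
Visit UJ → queue [IK, WQ]
Visit IK → queue [WQ]
Visit WQ; enqueue FP → queue [FP]
Visit FP → queue []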